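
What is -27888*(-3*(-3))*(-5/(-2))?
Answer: -627480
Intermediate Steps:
-27888*(-3*(-3))*(-5/(-2)) = -250992*(-5*(-½)) = -250992*5/2 = -27888*45/2 = -627480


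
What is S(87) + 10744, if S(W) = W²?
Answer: 18313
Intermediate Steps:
S(87) + 10744 = 87² + 10744 = 7569 + 10744 = 18313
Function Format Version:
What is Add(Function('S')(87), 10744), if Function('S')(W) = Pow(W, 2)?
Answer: 18313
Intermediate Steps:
Add(Function('S')(87), 10744) = Add(Pow(87, 2), 10744) = Add(7569, 10744) = 18313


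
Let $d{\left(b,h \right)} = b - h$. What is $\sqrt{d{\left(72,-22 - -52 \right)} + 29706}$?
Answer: $2 \sqrt{7437} \approx 172.48$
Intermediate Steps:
$\sqrt{d{\left(72,-22 - -52 \right)} + 29706} = \sqrt{\left(72 - \left(-22 - -52\right)\right) + 29706} = \sqrt{\left(72 - \left(-22 + 52\right)\right) + 29706} = \sqrt{\left(72 - 30\right) + 29706} = \sqrt{42 + 29706} = \sqrt{29748} = 2 \sqrt{7437}$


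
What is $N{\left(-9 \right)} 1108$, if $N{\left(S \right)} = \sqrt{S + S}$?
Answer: $3324 i \sqrt{2} \approx 4700.8 i$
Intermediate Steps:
$N{\left(S \right)} = \sqrt{2} \sqrt{S}$ ($N{\left(S \right)} = \sqrt{2 S} = \sqrt{2} \sqrt{S}$)
$N{\left(-9 \right)} 1108 = \sqrt{2} \sqrt{-9} \cdot 1108 = \sqrt{2} \cdot 3 i 1108 = 3 i \sqrt{2} \cdot 1108 = 3324 i \sqrt{2}$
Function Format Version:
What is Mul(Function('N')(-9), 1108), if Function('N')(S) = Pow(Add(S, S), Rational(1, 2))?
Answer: Mul(3324, I, Pow(2, Rational(1, 2))) ≈ Mul(4700.8, I)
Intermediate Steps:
Function('N')(S) = Mul(Pow(2, Rational(1, 2)), Pow(S, Rational(1, 2))) (Function('N')(S) = Pow(Mul(2, S), Rational(1, 2)) = Mul(Pow(2, Rational(1, 2)), Pow(S, Rational(1, 2))))
Mul(Function('N')(-9), 1108) = Mul(Mul(Pow(2, Rational(1, 2)), Pow(-9, Rational(1, 2))), 1108) = Mul(Mul(Pow(2, Rational(1, 2)), Mul(3, I)), 1108) = Mul(Mul(3, I, Pow(2, Rational(1, 2))), 1108) = Mul(3324, I, Pow(2, Rational(1, 2)))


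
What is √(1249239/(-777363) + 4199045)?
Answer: 6*√7831646637899302/259121 ≈ 2049.2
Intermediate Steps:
√(1249239/(-777363) + 4199045) = √(1249239*(-1/777363) + 4199045) = √(-416413/259121 + 4199045) = √(1088060323032/259121) = 6*√7831646637899302/259121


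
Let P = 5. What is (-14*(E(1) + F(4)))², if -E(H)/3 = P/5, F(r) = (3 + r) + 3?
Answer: 9604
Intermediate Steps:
F(r) = 6 + r
E(H) = -3 (E(H) = -15/5 = -3*1 = -3)
(-14*(E(1) + F(4)))² = (-14*(-3 + (6 + 4)))² = (-14*(-3 + 10))² = (-14*7)² = (-98)² = 9604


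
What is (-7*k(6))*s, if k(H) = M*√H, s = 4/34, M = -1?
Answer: 14*√6/17 ≈ 2.0172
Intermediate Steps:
s = 2/17 (s = 4*(1/34) = 2/17 ≈ 0.11765)
k(H) = -√H
(-7*k(6))*s = -(-7)*√6*(2/17) = (7*√6)*(2/17) = 14*√6/17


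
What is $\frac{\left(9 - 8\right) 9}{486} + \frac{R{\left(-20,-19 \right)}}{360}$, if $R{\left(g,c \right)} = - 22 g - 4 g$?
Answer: $\frac{79}{54} \approx 1.463$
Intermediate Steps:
$R{\left(g,c \right)} = - 26 g$
$\frac{\left(9 - 8\right) 9}{486} + \frac{R{\left(-20,-19 \right)}}{360} = \frac{\left(9 - 8\right) 9}{486} + \frac{\left(-26\right) \left(-20\right)}{360} = 1 \cdot 9 \cdot \frac{1}{486} + 520 \cdot \frac{1}{360} = 9 \cdot \frac{1}{486} + \frac{13}{9} = \frac{1}{54} + \frac{13}{9} = \frac{79}{54}$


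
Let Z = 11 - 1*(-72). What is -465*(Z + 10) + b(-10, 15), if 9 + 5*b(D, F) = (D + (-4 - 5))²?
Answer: -215873/5 ≈ -43175.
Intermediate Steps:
b(D, F) = -9/5 + (-9 + D)²/5 (b(D, F) = -9/5 + (D + (-4 - 5))²/5 = -9/5 + (D - 9)²/5 = -9/5 + (-9 + D)²/5)
Z = 83 (Z = 11 + 72 = 83)
-465*(Z + 10) + b(-10, 15) = -465*(83 + 10) + (-9/5 + (-9 - 10)²/5) = -465*93 + (-9/5 + (⅕)*(-19)²) = -43245 + (-9/5 + (⅕)*361) = -43245 + (-9/5 + 361/5) = -43245 + 352/5 = -215873/5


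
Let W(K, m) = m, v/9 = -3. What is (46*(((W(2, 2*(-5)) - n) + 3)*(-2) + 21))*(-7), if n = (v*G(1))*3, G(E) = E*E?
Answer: 40894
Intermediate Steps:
v = -27 (v = 9*(-3) = -27)
G(E) = E²
n = -81 (n = -27*1²*3 = -27*1*3 = -27*3 = -81)
(46*(((W(2, 2*(-5)) - n) + 3)*(-2) + 21))*(-7) = (46*(((2*(-5) - 1*(-81)) + 3)*(-2) + 21))*(-7) = (46*(((-10 + 81) + 3)*(-2) + 21))*(-7) = (46*((71 + 3)*(-2) + 21))*(-7) = (46*(74*(-2) + 21))*(-7) = (46*(-148 + 21))*(-7) = (46*(-127))*(-7) = -5842*(-7) = 40894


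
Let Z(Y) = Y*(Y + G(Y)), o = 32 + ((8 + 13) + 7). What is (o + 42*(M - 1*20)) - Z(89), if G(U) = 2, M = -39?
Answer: -10517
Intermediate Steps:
o = 60 (o = 32 + (21 + 7) = 32 + 28 = 60)
Z(Y) = Y*(2 + Y) (Z(Y) = Y*(Y + 2) = Y*(2 + Y))
(o + 42*(M - 1*20)) - Z(89) = (60 + 42*(-39 - 1*20)) - 89*(2 + 89) = (60 + 42*(-39 - 20)) - 89*91 = (60 + 42*(-59)) - 1*8099 = (60 - 2478) - 8099 = -2418 - 8099 = -10517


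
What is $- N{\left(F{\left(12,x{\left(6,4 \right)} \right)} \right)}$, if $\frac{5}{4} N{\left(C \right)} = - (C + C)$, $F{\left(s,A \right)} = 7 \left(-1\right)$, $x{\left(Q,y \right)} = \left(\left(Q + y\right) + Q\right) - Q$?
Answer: $- \frac{56}{5} \approx -11.2$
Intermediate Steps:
$x{\left(Q,y \right)} = Q + y$ ($x{\left(Q,y \right)} = \left(y + 2 Q\right) - Q = Q + y$)
$F{\left(s,A \right)} = -7$
$N{\left(C \right)} = - \frac{8 C}{5}$ ($N{\left(C \right)} = \frac{4 \left(- (C + C)\right)}{5} = \frac{4 \left(- 2 C\right)}{5} = - \frac{8 C}{5}$)
$- N{\left(F{\left(12,x{\left(6,4 \right)} \right)} \right)} = - \frac{\left(-8\right) \left(-7\right)}{5} = \left(-1\right) \frac{56}{5} = - \frac{56}{5}$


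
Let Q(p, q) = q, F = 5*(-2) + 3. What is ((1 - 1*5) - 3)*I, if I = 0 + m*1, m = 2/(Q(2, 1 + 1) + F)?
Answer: 14/5 ≈ 2.8000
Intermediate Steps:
F = -7 (F = -10 + 3 = -7)
m = -⅖ (m = 2/((1 + 1) - 7) = 2/(2 - 7) = 2/(-5) = 2*(-⅕) = -⅖ ≈ -0.40000)
I = -⅖ (I = 0 - ⅖*1 = 0 - ⅖ = -⅖ ≈ -0.40000)
((1 - 1*5) - 3)*I = ((1 - 1*5) - 3)*(-⅖) = ((1 - 5) - 3)*(-⅖) = (-4 - 3)*(-⅖) = -7*(-⅖) = 14/5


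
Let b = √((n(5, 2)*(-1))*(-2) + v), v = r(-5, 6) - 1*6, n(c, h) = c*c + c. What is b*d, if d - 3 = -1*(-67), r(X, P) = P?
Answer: 140*√15 ≈ 542.22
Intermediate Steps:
n(c, h) = c + c² (n(c, h) = c² + c = c + c²)
v = 0 (v = 6 - 1*6 = 6 - 6 = 0)
d = 70 (d = 3 - 1*(-67) = 3 + 67 = 70)
b = 2*√15 (b = √(((5*(1 + 5))*(-1))*(-2) + 0) = √(((5*6)*(-1))*(-2) + 0) = √((30*(-1))*(-2) + 0) = √(-30*(-2) + 0) = √(60 + 0) = √60 = 2*√15 ≈ 7.7460)
b*d = (2*√15)*70 = 140*√15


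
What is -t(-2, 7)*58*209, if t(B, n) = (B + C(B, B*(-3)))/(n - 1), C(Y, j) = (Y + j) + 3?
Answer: -30305/3 ≈ -10102.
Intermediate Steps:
C(Y, j) = 3 + Y + j
t(B, n) = (3 - B)/(-1 + n) (t(B, n) = (B + (3 + B + B*(-3)))/(n - 1) = (B + (3 + B - 3*B))/(-1 + n) = (B + (3 - 2*B))/(-1 + n) = (3 - B)/(-1 + n))
-t(-2, 7)*58*209 = -((3 - 1*(-2))/(-1 + 7))*58*209 = -((3 + 2)/6)*58*209 = -((⅙)*5)*58*209 = -(⅚)*58*209 = -145*209/3 = -1*30305/3 = -30305/3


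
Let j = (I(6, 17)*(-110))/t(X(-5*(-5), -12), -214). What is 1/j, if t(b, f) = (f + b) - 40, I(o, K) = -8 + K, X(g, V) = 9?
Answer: 49/198 ≈ 0.24747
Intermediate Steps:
t(b, f) = -40 + b + f (t(b, f) = (b + f) - 40 = -40 + b + f)
j = 198/49 (j = ((-8 + 17)*(-110))/(-40 + 9 - 214) = (9*(-110))/(-245) = -990*(-1/245) = 198/49 ≈ 4.0408)
1/j = 1/(198/49) = 49/198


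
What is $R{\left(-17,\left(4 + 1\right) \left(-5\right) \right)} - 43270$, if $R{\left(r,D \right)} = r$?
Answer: $-43287$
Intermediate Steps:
$R{\left(-17,\left(4 + 1\right) \left(-5\right) \right)} - 43270 = -17 - 43270 = -43287$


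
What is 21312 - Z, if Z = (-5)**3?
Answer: 21437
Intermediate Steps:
Z = -125
21312 - Z = 21312 - 1*(-125) = 21312 + 125 = 21437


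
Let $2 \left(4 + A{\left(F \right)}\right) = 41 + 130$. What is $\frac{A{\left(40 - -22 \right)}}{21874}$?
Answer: $\frac{163}{43748} \approx 0.0037259$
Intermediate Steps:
$A{\left(F \right)} = \frac{163}{2}$ ($A{\left(F \right)} = -4 + \frac{41 + 130}{2} = -4 + \frac{1}{2} \cdot 171 = -4 + \frac{171}{2} = \frac{163}{2}$)
$\frac{A{\left(40 - -22 \right)}}{21874} = \frac{163}{2 \cdot 21874} = \frac{163}{2} \cdot \frac{1}{21874} = \frac{163}{43748}$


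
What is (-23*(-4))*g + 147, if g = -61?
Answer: -5465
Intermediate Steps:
(-23*(-4))*g + 147 = -23*(-4)*(-61) + 147 = 92*(-61) + 147 = -5612 + 147 = -5465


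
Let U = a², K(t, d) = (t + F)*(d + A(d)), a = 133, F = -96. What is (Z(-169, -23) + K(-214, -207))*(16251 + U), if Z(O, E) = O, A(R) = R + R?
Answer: 6528053540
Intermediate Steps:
A(R) = 2*R
K(t, d) = 3*d*(-96 + t) (K(t, d) = (t - 96)*(d + 2*d) = (-96 + t)*(3*d) = 3*d*(-96 + t))
U = 17689 (U = 133² = 17689)
(Z(-169, -23) + K(-214, -207))*(16251 + U) = (-169 + 3*(-207)*(-96 - 214))*(16251 + 17689) = (-169 + 3*(-207)*(-310))*33940 = (-169 + 192510)*33940 = 192341*33940 = 6528053540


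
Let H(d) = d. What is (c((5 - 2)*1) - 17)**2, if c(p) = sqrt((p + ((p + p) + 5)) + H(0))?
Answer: (17 - sqrt(14))**2 ≈ 175.78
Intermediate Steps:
c(p) = sqrt(5 + 3*p) (c(p) = sqrt((p + ((p + p) + 5)) + 0) = sqrt((p + (2*p + 5)) + 0) = sqrt((p + (5 + 2*p)) + 0) = sqrt((5 + 3*p) + 0) = sqrt(5 + 3*p))
(c((5 - 2)*1) - 17)**2 = (sqrt(5 + 3*((5 - 2)*1)) - 17)**2 = (sqrt(5 + 3*(3*1)) - 17)**2 = (sqrt(5 + 3*3) - 17)**2 = (sqrt(5 + 9) - 17)**2 = (sqrt(14) - 17)**2 = (-17 + sqrt(14))**2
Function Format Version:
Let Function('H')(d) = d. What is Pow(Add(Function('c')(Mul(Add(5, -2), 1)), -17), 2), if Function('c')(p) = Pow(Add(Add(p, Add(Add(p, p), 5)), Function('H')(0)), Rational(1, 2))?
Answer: Pow(Add(17, Mul(-1, Pow(14, Rational(1, 2)))), 2) ≈ 175.78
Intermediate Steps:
Function('c')(p) = Pow(Add(5, Mul(3, p)), Rational(1, 2)) (Function('c')(p) = Pow(Add(Add(p, Add(Add(p, p), 5)), 0), Rational(1, 2)) = Pow(Add(Add(p, Add(Mul(2, p), 5)), 0), Rational(1, 2)) = Pow(Add(Add(p, Add(5, Mul(2, p))), 0), Rational(1, 2)) = Pow(Add(Add(5, Mul(3, p)), 0), Rational(1, 2)) = Pow(Add(5, Mul(3, p)), Rational(1, 2)))
Pow(Add(Function('c')(Mul(Add(5, -2), 1)), -17), 2) = Pow(Add(Pow(Add(5, Mul(3, Mul(Add(5, -2), 1))), Rational(1, 2)), -17), 2) = Pow(Add(Pow(Add(5, Mul(3, Mul(3, 1))), Rational(1, 2)), -17), 2) = Pow(Add(Pow(Add(5, Mul(3, 3)), Rational(1, 2)), -17), 2) = Pow(Add(Pow(Add(5, 9), Rational(1, 2)), -17), 2) = Pow(Add(Pow(14, Rational(1, 2)), -17), 2) = Pow(Add(-17, Pow(14, Rational(1, 2))), 2)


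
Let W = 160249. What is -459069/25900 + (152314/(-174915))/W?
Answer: -2573537364402443/145195160865300 ≈ -17.725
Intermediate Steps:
-459069/25900 + (152314/(-174915))/W = -459069/25900 + (152314/(-174915))/160249 = -459069*1/25900 + (152314*(-1/174915))*(1/160249) = -459069/25900 - 152314/174915*1/160249 = -459069/25900 - 152314/28029953835 = -2573537364402443/145195160865300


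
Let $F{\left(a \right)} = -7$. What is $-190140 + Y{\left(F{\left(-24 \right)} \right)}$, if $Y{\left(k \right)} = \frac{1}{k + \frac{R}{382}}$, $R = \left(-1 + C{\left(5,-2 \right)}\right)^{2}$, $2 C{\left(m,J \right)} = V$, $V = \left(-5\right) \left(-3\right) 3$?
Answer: $- \frac{1682170108}{8847} \approx -1.9014 \cdot 10^{5}$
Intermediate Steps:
$V = 45$ ($V = 15 \cdot 3 = 45$)
$C{\left(m,J \right)} = \frac{45}{2}$ ($C{\left(m,J \right)} = \frac{1}{2} \cdot 45 = \frac{45}{2}$)
$R = \frac{1849}{4}$ ($R = \left(-1 + \frac{45}{2}\right)^{2} = \left(\frac{43}{2}\right)^{2} = \frac{1849}{4} \approx 462.25$)
$Y{\left(k \right)} = \frac{1}{\frac{1849}{1528} + k}$ ($Y{\left(k \right)} = \frac{1}{k + \frac{1849}{4 \cdot 382}} = \frac{1}{k + \frac{1849}{4} \cdot \frac{1}{382}} = \frac{1}{k + \frac{1849}{1528}} = \frac{1}{\frac{1849}{1528} + k}$)
$-190140 + Y{\left(F{\left(-24 \right)} \right)} = -190140 + \frac{1528}{1849 + 1528 \left(-7\right)} = -190140 + \frac{1528}{1849 - 10696} = -190140 + \frac{1528}{-8847} = -190140 + 1528 \left(- \frac{1}{8847}\right) = -190140 - \frac{1528}{8847} = - \frac{1682170108}{8847}$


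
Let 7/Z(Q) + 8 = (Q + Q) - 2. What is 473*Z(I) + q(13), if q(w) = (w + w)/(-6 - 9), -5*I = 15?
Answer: -50081/240 ≈ -208.67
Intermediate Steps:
I = -3 (I = -⅕*15 = -3)
q(w) = -2*w/15 (q(w) = (2*w)/(-15) = (2*w)*(-1/15) = -2*w/15)
Z(Q) = 7/(-10 + 2*Q) (Z(Q) = 7/(-8 + ((Q + Q) - 2)) = 7/(-8 + (2*Q - 2)) = 7/(-8 + (-2 + 2*Q)) = 7/(-10 + 2*Q))
473*Z(I) + q(13) = 473*(7/(2*(-5 - 3))) - 2/15*13 = 473*((7/2)/(-8)) - 26/15 = 473*((7/2)*(-⅛)) - 26/15 = 473*(-7/16) - 26/15 = -3311/16 - 26/15 = -50081/240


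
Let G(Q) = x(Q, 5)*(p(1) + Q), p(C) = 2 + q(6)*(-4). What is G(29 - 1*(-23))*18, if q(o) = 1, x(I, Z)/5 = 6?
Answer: 27000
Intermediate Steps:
x(I, Z) = 30 (x(I, Z) = 5*6 = 30)
p(C) = -2 (p(C) = 2 + 1*(-4) = 2 - 4 = -2)
G(Q) = -60 + 30*Q (G(Q) = 30*(-2 + Q) = -60 + 30*Q)
G(29 - 1*(-23))*18 = (-60 + 30*(29 - 1*(-23)))*18 = (-60 + 30*(29 + 23))*18 = (-60 + 30*52)*18 = (-60 + 1560)*18 = 1500*18 = 27000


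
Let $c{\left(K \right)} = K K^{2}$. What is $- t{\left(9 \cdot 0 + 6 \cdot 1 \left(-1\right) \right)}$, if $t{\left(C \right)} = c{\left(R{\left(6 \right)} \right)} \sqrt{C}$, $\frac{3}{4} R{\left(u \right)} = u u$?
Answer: $- 110592 i \sqrt{6} \approx - 2.7089 \cdot 10^{5} i$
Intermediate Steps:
$R{\left(u \right)} = \frac{4 u^{2}}{3}$ ($R{\left(u \right)} = \frac{4 u u}{3} = \frac{4 u^{2}}{3}$)
$c{\left(K \right)} = K^{3}$
$t{\left(C \right)} = 110592 \sqrt{C}$ ($t{\left(C \right)} = \left(\frac{4 \cdot 6^{2}}{3}\right)^{3} \sqrt{C} = \left(\frac{4}{3} \cdot 36\right)^{3} \sqrt{C} = 48^{3} \sqrt{C} = 110592 \sqrt{C}$)
$- t{\left(9 \cdot 0 + 6 \cdot 1 \left(-1\right) \right)} = - 110592 \sqrt{9 \cdot 0 + 6 \cdot 1 \left(-1\right)} = - 110592 \sqrt{0 + 6 \left(-1\right)} = - 110592 \sqrt{0 - 6} = - 110592 \sqrt{-6} = - 110592 i \sqrt{6}$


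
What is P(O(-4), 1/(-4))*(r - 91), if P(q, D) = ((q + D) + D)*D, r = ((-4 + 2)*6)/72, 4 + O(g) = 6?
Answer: 547/16 ≈ 34.188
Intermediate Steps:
O(g) = 2 (O(g) = -4 + 6 = 2)
r = -⅙ (r = -2*6*(1/72) = -12*1/72 = -⅙ ≈ -0.16667)
P(q, D) = D*(q + 2*D) (P(q, D) = ((D + q) + D)*D = (q + 2*D)*D = D*(q + 2*D))
P(O(-4), 1/(-4))*(r - 91) = ((2 + 2/(-4))/(-4))*(-⅙ - 91) = -(2 + 2*(-¼))/4*(-547/6) = -(2 - ½)/4*(-547/6) = -¼*3/2*(-547/6) = -3/8*(-547/6) = 547/16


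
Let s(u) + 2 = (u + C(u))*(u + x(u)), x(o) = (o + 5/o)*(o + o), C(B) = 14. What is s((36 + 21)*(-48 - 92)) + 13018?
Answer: -1014492630764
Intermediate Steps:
x(o) = 2*o*(o + 5/o) (x(o) = (o + 5/o)*(2*o) = 2*o*(o + 5/o))
s(u) = -2 + (14 + u)*(10 + u + 2*u²) (s(u) = -2 + (u + 14)*(u + (10 + 2*u²)) = -2 + (14 + u)*(10 + u + 2*u²))
s((36 + 21)*(-48 - 92)) + 13018 = (138 + 2*((36 + 21)*(-48 - 92))³ + 24*((36 + 21)*(-48 - 92)) + 29*((36 + 21)*(-48 - 92))²) + 13018 = (138 + 2*(57*(-140))³ + 24*(57*(-140)) + 29*(57*(-140))²) + 13018 = (138 + 2*(-7980)³ + 24*(-7980) + 29*(-7980)²) + 13018 = (138 + 2*(-508169592000) - 191520 + 29*63680400) + 13018 = (138 - 1016339184000 - 191520 + 1846731600) + 13018 = -1014492643782 + 13018 = -1014492630764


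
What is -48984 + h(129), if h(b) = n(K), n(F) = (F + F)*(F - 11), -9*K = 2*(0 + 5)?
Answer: -3965524/81 ≈ -48957.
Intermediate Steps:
K = -10/9 (K = -2*(0 + 5)/9 = -2*5/9 = -1/9*10 = -10/9 ≈ -1.1111)
n(F) = 2*F*(-11 + F) (n(F) = (2*F)*(-11 + F) = 2*F*(-11 + F))
h(b) = 2180/81 (h(b) = 2*(-10/9)*(-11 - 10/9) = 2*(-10/9)*(-109/9) = 2180/81)
-48984 + h(129) = -48984 + 2180/81 = -3965524/81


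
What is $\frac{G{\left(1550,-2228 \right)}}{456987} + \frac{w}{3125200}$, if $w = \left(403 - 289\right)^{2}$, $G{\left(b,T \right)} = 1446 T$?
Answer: $- \frac{838540027879}{119014647700} \approx -7.0457$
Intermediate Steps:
$w = 12996$ ($w = 114^{2} = 12996$)
$\frac{G{\left(1550,-2228 \right)}}{456987} + \frac{w}{3125200} = \frac{1446 \left(-2228\right)}{456987} + \frac{12996}{3125200} = \left(-3221688\right) \frac{1}{456987} + 12996 \cdot \frac{1}{3125200} = - \frac{1073896}{152329} + \frac{3249}{781300} = - \frac{838540027879}{119014647700}$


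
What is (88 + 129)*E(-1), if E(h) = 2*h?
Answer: -434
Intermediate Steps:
(88 + 129)*E(-1) = (88 + 129)*(2*(-1)) = 217*(-2) = -434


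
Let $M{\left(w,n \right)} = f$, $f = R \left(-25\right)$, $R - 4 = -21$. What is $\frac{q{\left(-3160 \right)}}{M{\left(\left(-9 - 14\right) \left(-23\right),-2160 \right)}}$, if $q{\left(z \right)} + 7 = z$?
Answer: $- \frac{3167}{425} \approx -7.4518$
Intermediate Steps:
$R = -17$ ($R = 4 - 21 = -17$)
$f = 425$ ($f = \left(-17\right) \left(-25\right) = 425$)
$q{\left(z \right)} = -7 + z$
$M{\left(w,n \right)} = 425$
$\frac{q{\left(-3160 \right)}}{M{\left(\left(-9 - 14\right) \left(-23\right),-2160 \right)}} = \frac{-7 - 3160}{425} = \left(-3167\right) \frac{1}{425} = - \frac{3167}{425}$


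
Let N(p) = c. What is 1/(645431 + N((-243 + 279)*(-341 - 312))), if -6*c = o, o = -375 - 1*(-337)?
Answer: 3/1936312 ≈ 1.5493e-6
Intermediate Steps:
o = -38 (o = -375 + 337 = -38)
c = 19/3 (c = -1/6*(-38) = 19/3 ≈ 6.3333)
N(p) = 19/3
1/(645431 + N((-243 + 279)*(-341 - 312))) = 1/(645431 + 19/3) = 1/(1936312/3) = 3/1936312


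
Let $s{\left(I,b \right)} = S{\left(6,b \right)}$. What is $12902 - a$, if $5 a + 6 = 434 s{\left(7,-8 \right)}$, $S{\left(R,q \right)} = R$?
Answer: $\frac{61912}{5} \approx 12382.0$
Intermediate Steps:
$s{\left(I,b \right)} = 6$
$a = \frac{2598}{5}$ ($a = - \frac{6}{5} + \frac{434 \cdot 6}{5} = - \frac{6}{5} + \frac{1}{5} \cdot 2604 = - \frac{6}{5} + \frac{2604}{5} = \frac{2598}{5} \approx 519.6$)
$12902 - a = 12902 - \frac{2598}{5} = \frac{61912}{5}$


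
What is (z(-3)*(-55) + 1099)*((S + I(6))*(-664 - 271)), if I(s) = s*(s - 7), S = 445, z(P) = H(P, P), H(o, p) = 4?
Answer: -360798735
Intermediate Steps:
z(P) = 4
I(s) = s*(-7 + s)
(z(-3)*(-55) + 1099)*((S + I(6))*(-664 - 271)) = (4*(-55) + 1099)*((445 + 6*(-7 + 6))*(-664 - 271)) = (-220 + 1099)*((445 + 6*(-1))*(-935)) = 879*((445 - 6)*(-935)) = 879*(439*(-935)) = 879*(-410465) = -360798735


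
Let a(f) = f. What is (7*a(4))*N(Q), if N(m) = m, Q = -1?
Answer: -28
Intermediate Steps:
(7*a(4))*N(Q) = (7*4)*(-1) = 28*(-1) = -28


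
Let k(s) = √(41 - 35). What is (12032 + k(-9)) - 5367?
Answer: 6665 + √6 ≈ 6667.5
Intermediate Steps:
k(s) = √6
(12032 + k(-9)) - 5367 = (12032 + √6) - 5367 = 6665 + √6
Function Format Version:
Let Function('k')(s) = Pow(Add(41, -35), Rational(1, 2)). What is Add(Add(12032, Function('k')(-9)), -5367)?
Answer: Add(6665, Pow(6, Rational(1, 2))) ≈ 6667.5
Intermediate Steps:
Function('k')(s) = Pow(6, Rational(1, 2))
Add(Add(12032, Function('k')(-9)), -5367) = Add(Add(12032, Pow(6, Rational(1, 2))), -5367) = Add(6665, Pow(6, Rational(1, 2)))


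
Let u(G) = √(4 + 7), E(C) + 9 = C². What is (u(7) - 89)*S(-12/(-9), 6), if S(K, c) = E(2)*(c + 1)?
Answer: 3115 - 35*√11 ≈ 2998.9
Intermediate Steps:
E(C) = -9 + C²
S(K, c) = -5 - 5*c (S(K, c) = (-9 + 2²)*(c + 1) = (-9 + 4)*(1 + c) = -5*(1 + c) = -5 - 5*c)
u(G) = √11
(u(7) - 89)*S(-12/(-9), 6) = (√11 - 89)*(-5 - 5*6) = (-89 + √11)*(-5 - 30) = (-89 + √11)*(-35) = 3115 - 35*√11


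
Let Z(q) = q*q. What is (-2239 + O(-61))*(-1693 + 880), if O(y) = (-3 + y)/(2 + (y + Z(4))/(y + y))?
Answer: 532416627/289 ≈ 1.8423e+6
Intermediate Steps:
Z(q) = q²
O(y) = (-3 + y)/(2 + (16 + y)/(2*y)) (O(y) = (-3 + y)/(2 + (y + 4²)/(y + y)) = (-3 + y)/(2 + (y + 16)/((2*y))) = (-3 + y)/(2 + (16 + y)*(1/(2*y))) = (-3 + y)/(2 + (16 + y)/(2*y)))
(-2239 + O(-61))*(-1693 + 880) = (-2239 + 2*(-61)*(-3 - 61)/(16 + 5*(-61)))*(-1693 + 880) = (-2239 + 2*(-61)*(-64)/(16 - 305))*(-813) = (-2239 + 2*(-61)*(-64)/(-289))*(-813) = (-2239 + 2*(-61)*(-1/289)*(-64))*(-813) = (-2239 - 7808/289)*(-813) = -654879/289*(-813) = 532416627/289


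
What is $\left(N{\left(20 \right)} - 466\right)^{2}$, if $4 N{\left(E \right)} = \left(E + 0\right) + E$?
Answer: $207936$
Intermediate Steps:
$N{\left(E \right)} = \frac{E}{2}$ ($N{\left(E \right)} = \frac{\left(E + 0\right) + E}{4} = \frac{E + E}{4} = \frac{2 E}{4} = \frac{E}{2}$)
$\left(N{\left(20 \right)} - 466\right)^{2} = \left(\frac{1}{2} \cdot 20 - 466\right)^{2} = \left(10 - 466\right)^{2} = \left(-456\right)^{2} = 207936$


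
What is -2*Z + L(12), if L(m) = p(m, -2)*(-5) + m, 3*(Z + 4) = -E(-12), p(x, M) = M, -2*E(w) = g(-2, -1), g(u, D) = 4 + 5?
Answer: 27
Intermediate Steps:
g(u, D) = 9
E(w) = -9/2 (E(w) = -½*9 = -9/2)
Z = -5/2 (Z = -4 + (-1*(-9/2))/3 = -4 + (⅓)*(9/2) = -4 + 3/2 = -5/2 ≈ -2.5000)
L(m) = 10 + m (L(m) = -2*(-5) + m = 10 + m)
-2*Z + L(12) = -2*(-5/2) + (10 + 12) = 5 + 22 = 27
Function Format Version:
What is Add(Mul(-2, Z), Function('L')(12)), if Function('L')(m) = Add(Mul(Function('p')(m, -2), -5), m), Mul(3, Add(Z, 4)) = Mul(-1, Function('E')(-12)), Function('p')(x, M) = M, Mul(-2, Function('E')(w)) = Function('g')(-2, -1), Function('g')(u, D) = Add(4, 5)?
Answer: 27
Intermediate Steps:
Function('g')(u, D) = 9
Function('E')(w) = Rational(-9, 2) (Function('E')(w) = Mul(Rational(-1, 2), 9) = Rational(-9, 2))
Z = Rational(-5, 2) (Z = Add(-4, Mul(Rational(1, 3), Mul(-1, Rational(-9, 2)))) = Add(-4, Mul(Rational(1, 3), Rational(9, 2))) = Add(-4, Rational(3, 2)) = Rational(-5, 2) ≈ -2.5000)
Function('L')(m) = Add(10, m) (Function('L')(m) = Add(Mul(-2, -5), m) = Add(10, m))
Add(Mul(-2, Z), Function('L')(12)) = Add(Mul(-2, Rational(-5, 2)), Add(10, 12)) = Add(5, 22) = 27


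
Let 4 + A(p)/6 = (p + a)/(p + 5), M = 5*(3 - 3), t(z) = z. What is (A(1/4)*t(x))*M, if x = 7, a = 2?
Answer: 0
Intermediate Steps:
M = 0 (M = 5*0 = 0)
A(p) = -24 + 6*(2 + p)/(5 + p) (A(p) = -24 + 6*((p + 2)/(p + 5)) = -24 + 6*((2 + p)/(5 + p)) = -24 + 6*(2 + p)/(5 + p))
(A(1/4)*t(x))*M = ((18*(-6 - 1/4)/(5 + 1/4))*7)*0 = ((18*(-6 - 1*¼)/(5 + ¼))*7)*0 = ((18*(-6 - ¼)/(21/4))*7)*0 = ((18*(4/21)*(-25/4))*7)*0 = -150/7*7*0 = -150*0 = 0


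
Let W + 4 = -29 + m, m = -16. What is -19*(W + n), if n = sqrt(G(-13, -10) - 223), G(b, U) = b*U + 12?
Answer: 931 - 171*I ≈ 931.0 - 171.0*I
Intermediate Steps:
G(b, U) = 12 + U*b (G(b, U) = U*b + 12 = 12 + U*b)
n = 9*I (n = sqrt((12 - 10*(-13)) - 223) = sqrt((12 + 130) - 223) = sqrt(142 - 223) = sqrt(-81) = 9*I ≈ 9.0*I)
W = -49 (W = -4 + (-29 - 16) = -4 - 45 = -49)
-19*(W + n) = -19*(-49 + 9*I) = 931 - 171*I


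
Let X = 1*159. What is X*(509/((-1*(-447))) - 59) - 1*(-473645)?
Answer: 69202313/149 ≈ 4.6445e+5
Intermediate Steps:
X = 159
X*(509/((-1*(-447))) - 59) - 1*(-473645) = 159*(509/((-1*(-447))) - 59) - 1*(-473645) = 159*(509/447 - 59) + 473645 = 159*(-25864/447) + 473645 = -1370792/149 + 473645 = 69202313/149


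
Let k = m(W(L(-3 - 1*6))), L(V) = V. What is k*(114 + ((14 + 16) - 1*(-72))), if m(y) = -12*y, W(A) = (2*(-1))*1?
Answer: 5184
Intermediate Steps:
W(A) = -2 (W(A) = -2*1 = -2)
k = 24 (k = -12*(-2) = 24)
k*(114 + ((14 + 16) - 1*(-72))) = 24*(114 + ((14 + 16) - 1*(-72))) = 24*(114 + (30 + 72)) = 24*(114 + 102) = 24*216 = 5184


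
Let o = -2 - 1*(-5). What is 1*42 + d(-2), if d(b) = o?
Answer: 45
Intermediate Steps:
o = 3 (o = -2 + 5 = 3)
d(b) = 3
1*42 + d(-2) = 1*42 + 3 = 42 + 3 = 45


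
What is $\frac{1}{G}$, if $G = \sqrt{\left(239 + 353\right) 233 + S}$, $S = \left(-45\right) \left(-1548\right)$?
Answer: $\frac{\sqrt{51899}}{103798} \approx 0.0021948$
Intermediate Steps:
$S = 69660$
$G = 2 \sqrt{51899}$ ($G = \sqrt{\left(239 + 353\right) 233 + 69660} = \sqrt{592 \cdot 233 + 69660} = \sqrt{137936 + 69660} = \sqrt{207596} = 2 \sqrt{51899} \approx 455.63$)
$\frac{1}{G} = \frac{1}{2 \sqrt{51899}} = \frac{\sqrt{51899}}{103798}$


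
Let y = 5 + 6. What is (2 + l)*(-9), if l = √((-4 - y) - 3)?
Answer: -18 - 27*I*√2 ≈ -18.0 - 38.184*I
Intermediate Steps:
y = 11
l = 3*I*√2 (l = √((-4 - 1*11) - 3) = √((-4 - 11) - 3) = √(-15 - 3) = √(-18) = 3*I*√2 ≈ 4.2426*I)
(2 + l)*(-9) = (2 + 3*I*√2)*(-9) = -18 - 27*I*√2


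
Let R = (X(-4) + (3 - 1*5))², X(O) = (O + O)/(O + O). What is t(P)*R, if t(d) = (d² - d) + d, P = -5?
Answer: 25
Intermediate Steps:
X(O) = 1 (X(O) = (2*O)/((2*O)) = (2*O)*(1/(2*O)) = 1)
t(d) = d²
R = 1 (R = (1 + (3 - 1*5))² = (1 + (3 - 5))² = (1 - 2)² = (-1)² = 1)
t(P)*R = (-5)²*1 = 25*1 = 25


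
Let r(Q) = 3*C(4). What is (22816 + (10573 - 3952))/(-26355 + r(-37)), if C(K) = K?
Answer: -29437/26343 ≈ -1.1175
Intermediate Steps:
r(Q) = 12 (r(Q) = 3*4 = 12)
(22816 + (10573 - 3952))/(-26355 + r(-37)) = (22816 + (10573 - 3952))/(-26355 + 12) = (22816 + 6621)/(-26343) = 29437*(-1/26343) = -29437/26343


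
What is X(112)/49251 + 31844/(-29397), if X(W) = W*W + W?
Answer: -132922268/160870183 ≈ -0.82627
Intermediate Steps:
X(W) = W + W² (X(W) = W² + W = W + W²)
X(112)/49251 + 31844/(-29397) = (112*(1 + 112))/49251 + 31844/(-29397) = (112*113)*(1/49251) + 31844*(-1/29397) = 12656*(1/49251) - 31844/29397 = 12656/49251 - 31844/29397 = -132922268/160870183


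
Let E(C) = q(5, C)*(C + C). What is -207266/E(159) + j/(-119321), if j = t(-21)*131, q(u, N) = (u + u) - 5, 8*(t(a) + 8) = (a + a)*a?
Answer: -49504968077/379440780 ≈ -130.47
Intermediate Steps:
t(a) = -8 + a²/4 (t(a) = -8 + ((a + a)*a)/8 = -8 + ((2*a)*a)/8 = -8 + (2*a²)/8 = -8 + a²/4)
q(u, N) = -5 + 2*u (q(u, N) = 2*u - 5 = -5 + 2*u)
E(C) = 10*C (E(C) = (-5 + 2*5)*(C + C) = (-5 + 10)*(2*C) = 5*(2*C) = 10*C)
j = 53579/4 (j = (-8 + (¼)*(-21)²)*131 = (-8 + (¼)*441)*131 = (-8 + 441/4)*131 = (409/4)*131 = 53579/4 ≈ 13395.)
-207266/E(159) + j/(-119321) = -207266/(10*159) + (53579/4)/(-119321) = -207266/1590 + (53579/4)*(-1/119321) = -207266*1/1590 - 53579/477284 = -103633/795 - 53579/477284 = -49504968077/379440780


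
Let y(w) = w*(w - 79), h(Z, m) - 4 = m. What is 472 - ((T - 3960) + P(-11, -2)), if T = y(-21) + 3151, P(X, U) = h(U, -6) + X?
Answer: -806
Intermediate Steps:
h(Z, m) = 4 + m
y(w) = w*(-79 + w)
P(X, U) = -2 + X (P(X, U) = (4 - 6) + X = -2 + X)
T = 5251 (T = -21*(-79 - 21) + 3151 = -21*(-100) + 3151 = 2100 + 3151 = 5251)
472 - ((T - 3960) + P(-11, -2)) = 472 - ((5251 - 3960) + (-2 - 11)) = 472 - (1291 - 13) = 472 - 1*1278 = 472 - 1278 = -806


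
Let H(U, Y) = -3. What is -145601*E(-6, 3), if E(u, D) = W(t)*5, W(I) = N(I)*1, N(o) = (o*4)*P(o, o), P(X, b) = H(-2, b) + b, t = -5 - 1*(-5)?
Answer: 0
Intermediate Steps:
t = 0 (t = -5 + 5 = 0)
P(X, b) = -3 + b
N(o) = 4*o*(-3 + o) (N(o) = (o*4)*(-3 + o) = (4*o)*(-3 + o) = 4*o*(-3 + o))
W(I) = 4*I*(-3 + I) (W(I) = (4*I*(-3 + I))*1 = 4*I*(-3 + I))
E(u, D) = 0 (E(u, D) = (4*0*(-3 + 0))*5 = (4*0*(-3))*5 = 0*5 = 0)
-145601*E(-6, 3) = -145601*0 = 0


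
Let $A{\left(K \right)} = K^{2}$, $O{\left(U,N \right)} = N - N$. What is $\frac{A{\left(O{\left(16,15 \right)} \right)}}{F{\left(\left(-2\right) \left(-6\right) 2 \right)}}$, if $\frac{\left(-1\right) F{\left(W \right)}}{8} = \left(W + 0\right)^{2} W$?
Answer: $0$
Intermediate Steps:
$O{\left(U,N \right)} = 0$
$F{\left(W \right)} = - 8 W^{3}$ ($F{\left(W \right)} = - 8 \left(W + 0\right)^{2} W = - 8 W^{2} W = - 8 W^{3}$)
$\frac{A{\left(O{\left(16,15 \right)} \right)}}{F{\left(\left(-2\right) \left(-6\right) 2 \right)}} = \frac{0^{2}}{\left(-8\right) \left(\left(-2\right) \left(-6\right) 2\right)^{3}} = \frac{0}{\left(-8\right) \left(12 \cdot 2\right)^{3}} = \frac{0}{\left(-8\right) 24^{3}} = \frac{0}{\left(-8\right) 13824} = \frac{0}{-110592} = 0 \left(- \frac{1}{110592}\right) = 0$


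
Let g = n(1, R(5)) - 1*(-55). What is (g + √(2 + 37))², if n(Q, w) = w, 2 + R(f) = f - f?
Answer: (53 + √39)² ≈ 3510.0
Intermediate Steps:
R(f) = -2 (R(f) = -2 + (f - f) = -2 + 0 = -2)
g = 53 (g = -2 - 1*(-55) = -2 + 55 = 53)
(g + √(2 + 37))² = (53 + √(2 + 37))² = (53 + √39)²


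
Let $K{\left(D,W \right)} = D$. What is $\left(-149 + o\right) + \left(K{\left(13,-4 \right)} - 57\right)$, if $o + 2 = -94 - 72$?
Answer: $-361$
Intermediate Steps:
$o = -168$ ($o = -2 - 166 = -168$)
$\left(-149 + o\right) + \left(K{\left(13,-4 \right)} - 57\right) = \left(-149 - 168\right) + \left(13 - 57\right) = -317 + \left(13 - 57\right) = -317 - 44 = -361$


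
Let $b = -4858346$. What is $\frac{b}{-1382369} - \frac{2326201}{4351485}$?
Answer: $\frac{33885352729}{11371187085} \approx 2.9799$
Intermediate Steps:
$\frac{b}{-1382369} - \frac{2326201}{4351485} = - \frac{4858346}{-1382369} - \frac{2326201}{4351485} = \left(-4858346\right) \left(- \frac{1}{1382369}\right) - \frac{2326201}{4351485} = \frac{4858346}{1382369} - \frac{2326201}{4351485} = \frac{33885352729}{11371187085}$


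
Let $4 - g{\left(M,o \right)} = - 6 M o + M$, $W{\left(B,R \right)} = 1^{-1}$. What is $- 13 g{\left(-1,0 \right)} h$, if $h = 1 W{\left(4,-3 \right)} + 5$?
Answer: $-390$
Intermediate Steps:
$W{\left(B,R \right)} = 1$
$h = 6$ ($h = 1 \cdot 1 + 5 = 1 + 5 = 6$)
$g{\left(M,o \right)} = 4 - M + 6 M o$ ($g{\left(M,o \right)} = 4 - \left(- 6 M o + M\right) = 4 - \left(M - 6 M o\right) = 4 + \left(- M + 6 M o\right) = 4 - M + 6 M o$)
$- 13 g{\left(-1,0 \right)} h = - 13 \left(4 - -1 + 6 \left(-1\right) 0\right) 6 = - 13 \left(4 + 1 + 0\right) 6 = \left(-13\right) 5 \cdot 6 = \left(-65\right) 6 = -390$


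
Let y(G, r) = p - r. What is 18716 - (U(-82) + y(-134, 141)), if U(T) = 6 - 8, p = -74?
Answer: 18933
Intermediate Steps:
U(T) = -2
y(G, r) = -74 - r
18716 - (U(-82) + y(-134, 141)) = 18716 - (-2 + (-74 - 1*141)) = 18716 - (-2 + (-74 - 141)) = 18716 - (-2 - 215) = 18716 - 1*(-217) = 18716 + 217 = 18933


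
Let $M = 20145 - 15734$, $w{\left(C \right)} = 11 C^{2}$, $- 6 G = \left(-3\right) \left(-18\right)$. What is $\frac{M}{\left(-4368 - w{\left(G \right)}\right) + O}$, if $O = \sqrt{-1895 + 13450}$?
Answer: $- \frac{23197449}{27645526} - \frac{4411 \sqrt{11555}}{27645526} \approx -0.85625$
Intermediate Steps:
$G = -9$ ($G = - \frac{\left(-3\right) \left(-18\right)}{6} = \left(- \frac{1}{6}\right) 54 = -9$)
$O = \sqrt{11555} \approx 107.49$
$M = 4411$
$\frac{M}{\left(-4368 - w{\left(G \right)}\right) + O} = \frac{4411}{\left(-4368 - 11 \left(-9\right)^{2}\right) + \sqrt{11555}} = \frac{4411}{\left(-4368 - 11 \cdot 81\right) + \sqrt{11555}} = \frac{4411}{\left(-4368 - 891\right) + \sqrt{11555}} = \frac{4411}{-5259 + \sqrt{11555}}$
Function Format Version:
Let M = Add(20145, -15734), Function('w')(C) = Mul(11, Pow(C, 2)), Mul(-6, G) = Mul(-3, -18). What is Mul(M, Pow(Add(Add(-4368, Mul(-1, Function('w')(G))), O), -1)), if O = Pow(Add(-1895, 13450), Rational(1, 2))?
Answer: Add(Rational(-23197449, 27645526), Mul(Rational(-4411, 27645526), Pow(11555, Rational(1, 2)))) ≈ -0.85625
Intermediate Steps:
G = -9 (G = Mul(Rational(-1, 6), Mul(-3, -18)) = Mul(Rational(-1, 6), 54) = -9)
O = Pow(11555, Rational(1, 2)) ≈ 107.49
M = 4411
Mul(M, Pow(Add(Add(-4368, Mul(-1, Function('w')(G))), O), -1)) = Mul(4411, Pow(Add(Add(-4368, Mul(-1, Mul(11, Pow(-9, 2)))), Pow(11555, Rational(1, 2))), -1)) = Mul(4411, Pow(Add(Add(-4368, Mul(-1, Mul(11, 81))), Pow(11555, Rational(1, 2))), -1)) = Mul(4411, Pow(Add(Add(-4368, Mul(-1, 891)), Pow(11555, Rational(1, 2))), -1)) = Mul(4411, Pow(Add(Add(-4368, -891), Pow(11555, Rational(1, 2))), -1)) = Mul(4411, Pow(Add(-5259, Pow(11555, Rational(1, 2))), -1))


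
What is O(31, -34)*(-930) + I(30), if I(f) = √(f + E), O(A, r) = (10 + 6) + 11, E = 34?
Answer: -25102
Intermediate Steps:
O(A, r) = 27 (O(A, r) = 16 + 11 = 27)
I(f) = √(34 + f) (I(f) = √(f + 34) = √(34 + f))
O(31, -34)*(-930) + I(30) = 27*(-930) + √(34 + 30) = -25110 + √64 = -25110 + 8 = -25102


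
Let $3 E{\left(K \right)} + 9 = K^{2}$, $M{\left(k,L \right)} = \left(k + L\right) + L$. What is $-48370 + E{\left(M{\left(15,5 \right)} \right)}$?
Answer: $- \frac{144494}{3} \approx -48165.0$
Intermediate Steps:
$M{\left(k,L \right)} = k + 2 L$ ($M{\left(k,L \right)} = \left(L + k\right) + L = k + 2 L$)
$E{\left(K \right)} = -3 + \frac{K^{2}}{3}$
$-48370 + E{\left(M{\left(15,5 \right)} \right)} = -48370 - \left(3 - \frac{\left(15 + 2 \cdot 5\right)^{2}}{3}\right) = -48370 - \left(3 - \frac{\left(15 + 10\right)^{2}}{3}\right) = -48370 - \left(3 - \frac{25^{2}}{3}\right) = -48370 + \left(-3 + \frac{1}{3} \cdot 625\right) = -48370 + \left(-3 + \frac{625}{3}\right) = -48370 + \frac{616}{3} = - \frac{144494}{3}$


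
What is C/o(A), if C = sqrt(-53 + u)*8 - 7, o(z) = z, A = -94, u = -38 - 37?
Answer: 7/94 - 32*I*sqrt(2)/47 ≈ 0.074468 - 0.96287*I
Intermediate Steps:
u = -75
C = -7 + 64*I*sqrt(2) (C = sqrt(-53 - 75)*8 - 7 = sqrt(-128)*8 - 7 = (8*I*sqrt(2))*8 - 7 = 64*I*sqrt(2) - 7 = -7 + 64*I*sqrt(2) ≈ -7.0 + 90.51*I)
C/o(A) = (-7 + 64*I*sqrt(2))/(-94) = (-7 + 64*I*sqrt(2))*(-1/94) = 7/94 - 32*I*sqrt(2)/47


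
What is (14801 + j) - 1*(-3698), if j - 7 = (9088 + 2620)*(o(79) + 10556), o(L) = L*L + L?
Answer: 197602714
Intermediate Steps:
o(L) = L + L² (o(L) = L² + L = L + L²)
j = 197584215 (j = 7 + (9088 + 2620)*(79*(1 + 79) + 10556) = 7 + 11708*(79*80 + 10556) = 7 + 11708*(6320 + 10556) = 7 + 11708*16876 = 7 + 197584208 = 197584215)
(14801 + j) - 1*(-3698) = (14801 + 197584215) - 1*(-3698) = 197599016 + 3698 = 197602714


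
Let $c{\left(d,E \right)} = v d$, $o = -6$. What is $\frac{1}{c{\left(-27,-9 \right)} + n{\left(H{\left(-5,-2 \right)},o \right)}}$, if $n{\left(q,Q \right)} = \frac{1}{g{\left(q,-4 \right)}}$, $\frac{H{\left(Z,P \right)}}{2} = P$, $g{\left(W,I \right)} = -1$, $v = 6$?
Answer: $- \frac{1}{163} \approx -0.006135$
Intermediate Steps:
$H{\left(Z,P \right)} = 2 P$
$n{\left(q,Q \right)} = -1$ ($n{\left(q,Q \right)} = \frac{1}{-1} = -1$)
$c{\left(d,E \right)} = 6 d$
$\frac{1}{c{\left(-27,-9 \right)} + n{\left(H{\left(-5,-2 \right)},o \right)}} = \frac{1}{6 \left(-27\right) - 1} = \frac{1}{-162 - 1} = \frac{1}{-163} = - \frac{1}{163}$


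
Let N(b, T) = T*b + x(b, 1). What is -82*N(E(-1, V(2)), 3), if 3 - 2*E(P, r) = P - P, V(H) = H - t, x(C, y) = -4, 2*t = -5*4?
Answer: -41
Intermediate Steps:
t = -10 (t = (-5*4)/2 = (1/2)*(-20) = -10)
V(H) = 10 + H (V(H) = H - 1*(-10) = H + 10 = 10 + H)
E(P, r) = 3/2 (E(P, r) = 3/2 - (P - P)/2 = 3/2 - 1/2*0 = 3/2 + 0 = 3/2)
N(b, T) = -4 + T*b (N(b, T) = T*b - 4 = -4 + T*b)
-82*N(E(-1, V(2)), 3) = -82*(-4 + 3*(3/2)) = -82*(-4 + 9/2) = -82*1/2 = -41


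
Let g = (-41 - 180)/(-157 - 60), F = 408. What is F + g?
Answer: 88757/217 ≈ 409.02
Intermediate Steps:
g = 221/217 (g = -221/(-217) = -221*(-1/217) = 221/217 ≈ 1.0184)
F + g = 408 + 221/217 = 88757/217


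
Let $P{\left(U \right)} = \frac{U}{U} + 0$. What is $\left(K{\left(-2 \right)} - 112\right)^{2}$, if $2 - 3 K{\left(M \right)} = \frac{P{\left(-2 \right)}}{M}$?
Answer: $\frac{444889}{36} \approx 12358.0$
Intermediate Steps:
$P{\left(U \right)} = 1$ ($P{\left(U \right)} = 1 + 0 = 1$)
$K{\left(M \right)} = \frac{2}{3} - \frac{1}{3 M}$ ($K{\left(M \right)} = \frac{2}{3} - \frac{1 \frac{1}{M}}{3} = \frac{2}{3} - \frac{1}{3 M}$)
$\left(K{\left(-2 \right)} - 112\right)^{2} = \left(\frac{-1 + 2 \left(-2\right)}{3 \left(-2\right)} - 112\right)^{2} = \left(\frac{1}{3} \left(- \frac{1}{2}\right) \left(-1 - 4\right) - 112\right)^{2} = \left(\frac{1}{3} \left(- \frac{1}{2}\right) \left(-5\right) - 112\right)^{2} = \left(\frac{5}{6} - 112\right)^{2} = \left(- \frac{667}{6}\right)^{2} = \frac{444889}{36}$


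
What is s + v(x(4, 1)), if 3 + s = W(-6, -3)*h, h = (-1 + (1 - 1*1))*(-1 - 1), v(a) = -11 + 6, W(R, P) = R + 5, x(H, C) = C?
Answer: -10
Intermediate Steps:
W(R, P) = 5 + R
v(a) = -5
h = 2 (h = (-1 + (1 - 1))*(-2) = (-1 + 0)*(-2) = -1*(-2) = 2)
s = -5 (s = -3 + (5 - 6)*2 = -3 - 1*2 = -3 - 2 = -5)
s + v(x(4, 1)) = -5 - 5 = -10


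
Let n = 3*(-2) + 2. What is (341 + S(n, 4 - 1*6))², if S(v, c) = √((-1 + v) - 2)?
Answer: (341 + I*√7)² ≈ 1.1627e+5 + 1804.0*I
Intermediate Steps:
n = -4 (n = -6 + 2 = -4)
S(v, c) = √(-3 + v)
(341 + S(n, 4 - 1*6))² = (341 + √(-3 - 4))² = (341 + √(-7))² = (341 + I*√7)²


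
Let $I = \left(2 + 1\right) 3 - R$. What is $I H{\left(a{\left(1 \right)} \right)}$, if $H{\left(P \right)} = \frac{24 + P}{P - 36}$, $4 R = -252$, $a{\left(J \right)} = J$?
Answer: $- \frac{360}{7} \approx -51.429$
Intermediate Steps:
$R = -63$ ($R = \frac{1}{4} \left(-252\right) = -63$)
$I = 72$ ($I = \left(2 + 1\right) 3 - -63 = 3 \cdot 3 + 63 = 9 + 63 = 72$)
$H{\left(P \right)} = \frac{24 + P}{-36 + P}$
$I H{\left(a{\left(1 \right)} \right)} = 72 \frac{24 + 1}{-36 + 1} = 72 \frac{1}{-35} \cdot 25 = 72 \left(\left(- \frac{1}{35}\right) 25\right) = 72 \left(- \frac{5}{7}\right) = - \frac{360}{7}$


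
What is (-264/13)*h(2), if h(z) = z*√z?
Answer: -528*√2/13 ≈ -57.439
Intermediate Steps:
h(z) = z^(3/2)
(-264/13)*h(2) = (-264/13)*2^(3/2) = (-264/13)*(2*√2) = (-11*24/13)*(2*√2) = -528*√2/13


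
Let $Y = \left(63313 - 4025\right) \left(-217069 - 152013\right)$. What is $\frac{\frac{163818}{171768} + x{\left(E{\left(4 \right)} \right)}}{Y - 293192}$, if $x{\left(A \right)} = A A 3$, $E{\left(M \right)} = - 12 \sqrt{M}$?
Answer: $- \frac{49496487}{626450114659424} \approx -7.9011 \cdot 10^{-8}$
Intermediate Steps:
$Y = -21882133616$ ($Y = 59288 \left(-369082\right) = -21882133616$)
$x{\left(A \right)} = 3 A^{2}$ ($x{\left(A \right)} = A^{2} \cdot 3 = 3 A^{2}$)
$\frac{\frac{163818}{171768} + x{\left(E{\left(4 \right)} \right)}}{Y - 293192} = \frac{\frac{163818}{171768} + 3 \left(- 12 \sqrt{4}\right)^{2}}{-21882133616 - 293192} = \frac{163818 \cdot \frac{1}{171768} + 3 \left(\left(-12\right) 2\right)^{2}}{-21882426808} = \left(\frac{27303}{28628} + 3 \left(-24\right)^{2}\right) \left(- \frac{1}{21882426808}\right) = \left(\frac{27303}{28628} + 3 \cdot 576\right) \left(- \frac{1}{21882426808}\right) = \left(\frac{27303}{28628} + 1728\right) \left(- \frac{1}{21882426808}\right) = \frac{49496487}{28628} \left(- \frac{1}{21882426808}\right) = - \frac{49496487}{626450114659424}$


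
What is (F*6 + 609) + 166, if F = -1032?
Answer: -5417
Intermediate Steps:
(F*6 + 609) + 166 = (-1032*6 + 609) + 166 = (-6192 + 609) + 166 = -5583 + 166 = -5417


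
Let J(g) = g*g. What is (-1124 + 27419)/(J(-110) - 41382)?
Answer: -26295/29282 ≈ -0.89799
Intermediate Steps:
J(g) = g²
(-1124 + 27419)/(J(-110) - 41382) = (-1124 + 27419)/((-110)² - 41382) = 26295/(12100 - 41382) = 26295/(-29282) = 26295*(-1/29282) = -26295/29282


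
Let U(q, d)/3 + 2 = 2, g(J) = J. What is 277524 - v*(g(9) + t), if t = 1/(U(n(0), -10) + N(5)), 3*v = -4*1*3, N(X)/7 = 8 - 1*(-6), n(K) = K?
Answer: 13600442/49 ≈ 2.7756e+5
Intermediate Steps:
N(X) = 98 (N(X) = 7*(8 - 1*(-6)) = 7*(8 + 6) = 7*14 = 98)
U(q, d) = 0 (U(q, d) = -6 + 3*2 = -6 + 6 = 0)
v = -4 (v = (-4*1*3)/3 = (-4*3)/3 = (⅓)*(-12) = -4)
t = 1/98 (t = 1/(0 + 98) = 1/98 ≈ 0.010204)
277524 - v*(g(9) + t) = 277524 - (-4)*(9 + 1/98) = 277524 - (-4)*883/98 = 277524 - 1*(-1766/49) = 277524 + 1766/49 = 13600442/49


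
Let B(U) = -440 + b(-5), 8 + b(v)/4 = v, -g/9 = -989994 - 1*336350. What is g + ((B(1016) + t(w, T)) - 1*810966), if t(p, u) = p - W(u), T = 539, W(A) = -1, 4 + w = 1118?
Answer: 11126753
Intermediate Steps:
w = 1114 (w = -4 + 1118 = 1114)
g = 11937096 (g = -9*(-989994 - 1*336350) = -9*(-989994 - 336350) = -9*(-1326344) = 11937096)
b(v) = -32 + 4*v
t(p, u) = 1 + p (t(p, u) = p - 1*(-1) = p + 1 = 1 + p)
B(U) = -492 (B(U) = -440 + (-32 + 4*(-5)) = -440 + (-32 - 20) = -440 - 52 = -492)
g + ((B(1016) + t(w, T)) - 1*810966) = 11937096 + ((-492 + (1 + 1114)) - 1*810966) = 11937096 + ((-492 + 1115) - 810966) = 11937096 + (623 - 810966) = 11937096 - 810343 = 11126753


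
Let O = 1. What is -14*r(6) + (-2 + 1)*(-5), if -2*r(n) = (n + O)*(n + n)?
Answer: 593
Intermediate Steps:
r(n) = -n*(1 + n) (r(n) = -(n + 1)*(n + n)/2 = -(1 + n)*2*n/2 = -n*(1 + n))
-14*r(6) + (-2 + 1)*(-5) = -(-14)*6*(1 + 6) + (-2 + 1)*(-5) = -(-14)*6*7 - 1*(-5) = -14*(-42) + 5 = 588 + 5 = 593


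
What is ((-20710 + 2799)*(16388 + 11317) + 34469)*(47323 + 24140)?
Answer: -35459210676918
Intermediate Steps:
((-20710 + 2799)*(16388 + 11317) + 34469)*(47323 + 24140) = (-17911*27705 + 34469)*71463 = (-496224255 + 34469)*71463 = -496189786*71463 = -35459210676918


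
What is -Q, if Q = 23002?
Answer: -23002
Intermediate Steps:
-Q = -1*23002 = -23002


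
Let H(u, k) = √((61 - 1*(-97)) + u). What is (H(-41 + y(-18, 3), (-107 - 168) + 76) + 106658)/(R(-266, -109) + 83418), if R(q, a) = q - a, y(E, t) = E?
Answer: 106658/83261 + 3*√11/83261 ≈ 1.2811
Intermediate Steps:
H(u, k) = √(158 + u) (H(u, k) = √((61 + 97) + u) = √(158 + u))
(H(-41 + y(-18, 3), (-107 - 168) + 76) + 106658)/(R(-266, -109) + 83418) = (√(158 + (-41 - 18)) + 106658)/((-266 - 1*(-109)) + 83418) = (√(158 - 59) + 106658)/((-266 + 109) + 83418) = (√99 + 106658)/(-157 + 83418) = (3*√11 + 106658)/83261 = (106658 + 3*√11)*(1/83261) = 106658/83261 + 3*√11/83261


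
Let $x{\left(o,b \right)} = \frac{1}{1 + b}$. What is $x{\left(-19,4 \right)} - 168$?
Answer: $- \frac{839}{5} \approx -167.8$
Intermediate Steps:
$x{\left(-19,4 \right)} - 168 = \frac{1}{1 + 4} - 168 = \frac{1}{5} - 168 = - \frac{839}{5}$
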